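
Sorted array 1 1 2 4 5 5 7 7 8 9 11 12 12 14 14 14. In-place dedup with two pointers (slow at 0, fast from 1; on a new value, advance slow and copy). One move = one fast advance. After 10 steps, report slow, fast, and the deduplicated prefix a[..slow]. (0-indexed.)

slow=7, fast=11, prefix=[1, 2, 4, 5, 7, 8, 9, 11]

(s=0,f=1) a[fast]=1=a[slow] dup → fast++
(s=0,f=2) a[fast]=2≠a[slow]=1 write a[1]=2 → slow++,fast++
(s=1,f=3) a[fast]=4≠a[slow]=2 write a[2]=4 → slow++,fast++
(s=2,f=4) a[fast]=5≠a[slow]=4 write a[3]=5 → slow++,fast++
(s=3,f=5) a[fast]=5=a[slow] dup → fast++
(s=3,f=6) a[fast]=7≠a[slow]=5 write a[4]=7 → slow++,fast++
(s=4,f=7) a[fast]=7=a[slow] dup → fast++
(s=4,f=8) a[fast]=8≠a[slow]=7 write a[5]=8 → slow++,fast++
(s=5,f=9) a[fast]=9≠a[slow]=8 write a[6]=9 → slow++,fast++
(s=6,f=10) a[fast]=11≠a[slow]=9 write a[7]=11 → slow++,fast++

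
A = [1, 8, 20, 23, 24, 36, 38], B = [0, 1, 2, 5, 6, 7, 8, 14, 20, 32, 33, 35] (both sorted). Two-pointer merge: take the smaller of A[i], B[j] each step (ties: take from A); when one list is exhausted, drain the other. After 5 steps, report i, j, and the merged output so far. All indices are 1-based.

i=2, j=5, merged so far=[0, 1, 1, 2, 5]

i=1 j=1: A[i]=1>B[j]=0 take 0, j++
i=1 j=2: A[i]=1<=B[j]=1 take 1, i++
i=2 j=2: A[i]=8>B[j]=1 take 1, j++
i=2 j=3: A[i]=8>B[j]=2 take 2, j++
i=2 j=4: A[i]=8>B[j]=5 take 5, j++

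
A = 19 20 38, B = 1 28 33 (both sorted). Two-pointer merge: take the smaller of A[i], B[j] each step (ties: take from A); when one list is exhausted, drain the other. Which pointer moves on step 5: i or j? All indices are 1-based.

j

i=1 j=1: A[i]=19>B[j]=1 take 1, j++
i=1 j=2: A[i]=19<=B[j]=28 take 19, i++
i=2 j=2: A[i]=20<=B[j]=28 take 20, i++
i=3 j=2: A[i]=38>B[j]=28 take 28, j++
i=3 j=3: A[i]=38>B[j]=33 take 33, j++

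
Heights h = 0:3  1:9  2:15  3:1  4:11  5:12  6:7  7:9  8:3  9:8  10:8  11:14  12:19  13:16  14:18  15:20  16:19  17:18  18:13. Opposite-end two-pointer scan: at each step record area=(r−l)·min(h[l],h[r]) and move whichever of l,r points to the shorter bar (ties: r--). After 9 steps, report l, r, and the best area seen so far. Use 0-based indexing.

l=8, r=17, best area=225

l=0 r=18: min(3,13)*18=54 best=54 *, l++
l=1 r=18: min(9,13)*17=153 best=153 *, l++
l=2 r=18: min(15,13)*16=208 best=208 *, r--
l=2 r=17: min(15,18)*15=225 best=225 *, l++
l=3 r=17: min(1,18)*14=14 best=225, l++
l=4 r=17: min(11,18)*13=143 best=225, l++
l=5 r=17: min(12,18)*12=144 best=225, l++
l=6 r=17: min(7,18)*11=77 best=225, l++
l=7 r=17: min(9,18)*10=90 best=225, l++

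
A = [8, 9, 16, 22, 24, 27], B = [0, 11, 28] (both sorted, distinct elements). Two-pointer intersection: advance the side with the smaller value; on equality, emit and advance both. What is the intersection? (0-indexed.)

[i=0,j=0] 8>0 → j++
[i=0,j=1] 8<11 → i++
[i=1,j=1] 9<11 → i++
[i=2,j=1] 16>11 → j++
[i=2,j=2] 16<28 → i++
[i=3,j=2] 22<28 → i++
[i=4,j=2] 24<28 → i++
[i=5,j=2] 27<28 → i++

intersection = []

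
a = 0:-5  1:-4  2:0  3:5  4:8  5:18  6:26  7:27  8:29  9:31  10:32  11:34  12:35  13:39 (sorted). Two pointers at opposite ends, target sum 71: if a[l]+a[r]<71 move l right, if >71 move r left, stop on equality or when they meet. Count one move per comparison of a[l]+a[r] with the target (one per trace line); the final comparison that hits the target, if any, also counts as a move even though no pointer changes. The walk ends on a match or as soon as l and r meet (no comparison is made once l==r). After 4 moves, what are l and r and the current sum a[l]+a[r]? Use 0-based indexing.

l=4, r=13, sum=47

l=0 r=13: -5+39=34 <71, l++
l=1 r=13: -4+39=35 <71, l++
l=2 r=13: 0+39=39 <71, l++
l=3 r=13: 5+39=44 <71, l++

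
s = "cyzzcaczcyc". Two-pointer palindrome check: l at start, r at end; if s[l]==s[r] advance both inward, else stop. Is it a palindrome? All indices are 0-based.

not a palindrome (mismatch at 2,8)

[0,10] 'c'=='c' → l++,r--
[1,9] 'y'=='y' → l++,r--
[2,8] 'z'!='c' → stop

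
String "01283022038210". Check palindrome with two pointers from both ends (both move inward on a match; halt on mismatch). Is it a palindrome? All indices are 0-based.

[0,13] '0'=='0' → l++,r--
[1,12] '1'=='1' → l++,r--
[2,11] '2'=='2' → l++,r--
[3,10] '8'=='8' → l++,r--
[4,9] '3'=='3' → l++,r--
[5,8] '0'=='0' → l++,r--
[6,7] '2'=='2' → l++,r--

palindrome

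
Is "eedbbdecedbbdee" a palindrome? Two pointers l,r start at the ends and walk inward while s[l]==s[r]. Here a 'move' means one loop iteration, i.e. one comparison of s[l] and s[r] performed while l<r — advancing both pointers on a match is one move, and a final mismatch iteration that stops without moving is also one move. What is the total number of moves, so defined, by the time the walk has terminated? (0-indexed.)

l=0 r=14: 'e'=='e', l++,r--
l=1 r=13: 'e'=='e', l++,r--
l=2 r=12: 'd'=='d', l++,r--
l=3 r=11: 'b'=='b', l++,r--
l=4 r=10: 'b'=='b', l++,r--
l=5 r=9: 'd'=='d', l++,r--
l=6 r=8: 'e'=='e', l++,r--

7 moves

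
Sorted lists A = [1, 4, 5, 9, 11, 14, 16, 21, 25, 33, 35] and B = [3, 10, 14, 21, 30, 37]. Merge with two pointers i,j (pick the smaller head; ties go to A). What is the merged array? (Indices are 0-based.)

[1, 3, 4, 5, 9, 10, 11, 14, 14, 16, 21, 21, 25, 30, 33, 35, 37]

[i=0,j=0] A[i]=1<=B[j]=3 take 1 → i++
[i=1,j=0] A[i]=4>B[j]=3 take 3 → j++
[i=1,j=1] A[i]=4<=B[j]=10 take 4 → i++
[i=2,j=1] A[i]=5<=B[j]=10 take 5 → i++
[i=3,j=1] A[i]=9<=B[j]=10 take 9 → i++
[i=4,j=1] A[i]=11>B[j]=10 take 10 → j++
[i=4,j=2] A[i]=11<=B[j]=14 take 11 → i++
[i=5,j=2] A[i]=14<=B[j]=14 take 14 → i++
[i=6,j=2] A[i]=16>B[j]=14 take 14 → j++
[i=6,j=3] A[i]=16<=B[j]=21 take 16 → i++
[i=7,j=3] A[i]=21<=B[j]=21 take 21 → i++
[i=8,j=3] A[i]=25>B[j]=21 take 21 → j++
[i=8,j=4] A[i]=25<=B[j]=30 take 25 → i++
[i=9,j=4] A[i]=33>B[j]=30 take 30 → j++
[i=9,j=5] A[i]=33<=B[j]=37 take 33 → i++
[i=10,j=5] A[i]=35<=B[j]=37 take 35 → i++
[i=11,j=5] A done, take B[j]=37 → j++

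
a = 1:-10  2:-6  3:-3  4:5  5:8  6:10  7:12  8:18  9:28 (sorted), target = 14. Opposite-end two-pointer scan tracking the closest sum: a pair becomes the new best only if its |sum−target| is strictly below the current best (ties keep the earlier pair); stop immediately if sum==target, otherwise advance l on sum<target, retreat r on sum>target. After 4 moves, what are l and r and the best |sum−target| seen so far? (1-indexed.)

l=1 r=9: -10+28=18 d=4 *, r--
l=1 r=8: -10+18=8 d=6, l++
l=2 r=8: -6+18=12 d=2 *, l++
l=3 r=8: -3+18=15 d=1 *, r--

l=3, r=7, best |Δ|=1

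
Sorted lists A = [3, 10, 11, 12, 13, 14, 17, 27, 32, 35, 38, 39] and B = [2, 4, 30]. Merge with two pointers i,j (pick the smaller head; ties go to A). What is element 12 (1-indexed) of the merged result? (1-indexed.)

[i=1,j=1] A[i]=3>B[j]=2 take 2 → j++
[i=1,j=2] A[i]=3<=B[j]=4 take 3 → i++
[i=2,j=2] A[i]=10>B[j]=4 take 4 → j++
[i=2,j=3] A[i]=10<=B[j]=30 take 10 → i++
[i=3,j=3] A[i]=11<=B[j]=30 take 11 → i++
[i=4,j=3] A[i]=12<=B[j]=30 take 12 → i++
[i=5,j=3] A[i]=13<=B[j]=30 take 13 → i++
[i=6,j=3] A[i]=14<=B[j]=30 take 14 → i++
[i=7,j=3] A[i]=17<=B[j]=30 take 17 → i++
[i=8,j=3] A[i]=27<=B[j]=30 take 27 → i++
[i=9,j=3] A[i]=32>B[j]=30 take 30 → j++
[i=9,j=4] B done, take A[i]=32 → i++
[i=10,j=4] B done, take A[i]=35 → i++
[i=11,j=4] B done, take A[i]=38 → i++
[i=12,j=4] B done, take A[i]=39 → i++

merged[12] = 32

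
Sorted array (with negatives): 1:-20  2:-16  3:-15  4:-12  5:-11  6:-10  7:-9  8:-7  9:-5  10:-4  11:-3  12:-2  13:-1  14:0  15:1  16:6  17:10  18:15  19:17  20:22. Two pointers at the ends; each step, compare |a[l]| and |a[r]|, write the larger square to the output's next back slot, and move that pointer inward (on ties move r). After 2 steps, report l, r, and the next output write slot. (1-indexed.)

l=2, r=19, next write slot=18

l=1 r=20: |-20|<=|22| out[20]=484, r--
l=1 r=19: |-20|>|17| out[19]=400, l++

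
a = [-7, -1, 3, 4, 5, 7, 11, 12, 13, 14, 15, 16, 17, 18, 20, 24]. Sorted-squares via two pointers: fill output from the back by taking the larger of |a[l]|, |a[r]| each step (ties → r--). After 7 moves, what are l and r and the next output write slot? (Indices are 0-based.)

l=0, r=8, next write slot=8

[0,15] |-7|<=|24| out[15]=576 → r--
[0,14] |-7|<=|20| out[14]=400 → r--
[0,13] |-7|<=|18| out[13]=324 → r--
[0,12] |-7|<=|17| out[12]=289 → r--
[0,11] |-7|<=|16| out[11]=256 → r--
[0,10] |-7|<=|15| out[10]=225 → r--
[0,9] |-7|<=|14| out[9]=196 → r--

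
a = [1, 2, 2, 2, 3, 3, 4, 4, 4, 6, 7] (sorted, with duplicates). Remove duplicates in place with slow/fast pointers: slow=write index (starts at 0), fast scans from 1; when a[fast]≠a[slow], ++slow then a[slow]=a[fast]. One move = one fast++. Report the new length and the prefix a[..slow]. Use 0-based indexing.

(s=0,f=1) a[fast]=2≠a[slow]=1 write a[1]=2 → slow++,fast++
(s=1,f=2) a[fast]=2=a[slow] dup → fast++
(s=1,f=3) a[fast]=2=a[slow] dup → fast++
(s=1,f=4) a[fast]=3≠a[slow]=2 write a[2]=3 → slow++,fast++
(s=2,f=5) a[fast]=3=a[slow] dup → fast++
(s=2,f=6) a[fast]=4≠a[slow]=3 write a[3]=4 → slow++,fast++
(s=3,f=7) a[fast]=4=a[slow] dup → fast++
(s=3,f=8) a[fast]=4=a[slow] dup → fast++
(s=3,f=9) a[fast]=6≠a[slow]=4 write a[4]=6 → slow++,fast++
(s=4,f=10) a[fast]=7≠a[slow]=6 write a[5]=7 → slow++,fast++

length 6; prefix = [1, 2, 3, 4, 6, 7]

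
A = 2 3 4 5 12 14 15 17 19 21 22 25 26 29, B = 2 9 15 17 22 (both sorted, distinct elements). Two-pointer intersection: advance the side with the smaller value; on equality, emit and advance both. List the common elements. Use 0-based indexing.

[i=0,j=0] 2==2 emit → i++,j++
[i=1,j=1] 3<9 → i++
[i=2,j=1] 4<9 → i++
[i=3,j=1] 5<9 → i++
[i=4,j=1] 12>9 → j++
[i=4,j=2] 12<15 → i++
[i=5,j=2] 14<15 → i++
[i=6,j=2] 15==15 emit → i++,j++
[i=7,j=3] 17==17 emit → i++,j++
[i=8,j=4] 19<22 → i++
[i=9,j=4] 21<22 → i++
[i=10,j=4] 22==22 emit → i++,j++

intersection = [2, 15, 17, 22]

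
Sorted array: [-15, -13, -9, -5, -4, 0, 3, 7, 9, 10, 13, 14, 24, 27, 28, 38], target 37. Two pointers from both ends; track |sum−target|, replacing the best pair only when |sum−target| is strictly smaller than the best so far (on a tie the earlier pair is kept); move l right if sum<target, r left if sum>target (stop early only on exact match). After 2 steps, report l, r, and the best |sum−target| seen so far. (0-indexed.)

l=2, r=15, best |Δ|=12

[0,15] -15+38=23 d=14 * → l++
[1,15] -13+38=25 d=12 * → l++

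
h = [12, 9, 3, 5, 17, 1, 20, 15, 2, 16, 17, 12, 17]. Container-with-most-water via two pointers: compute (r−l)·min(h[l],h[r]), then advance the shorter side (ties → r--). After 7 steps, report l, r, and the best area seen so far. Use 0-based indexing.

l=0 r=12: min(12,17)*12=144 best=144 *, l++
l=1 r=12: min(9,17)*11=99 best=144, l++
l=2 r=12: min(3,17)*10=30 best=144, l++
l=3 r=12: min(5,17)*9=45 best=144, l++
l=4 r=12: min(17,17)*8=136 best=144, r--
l=4 r=11: min(17,12)*7=84 best=144, r--
l=4 r=10: min(17,17)*6=102 best=144, r--

l=4, r=9, best area=144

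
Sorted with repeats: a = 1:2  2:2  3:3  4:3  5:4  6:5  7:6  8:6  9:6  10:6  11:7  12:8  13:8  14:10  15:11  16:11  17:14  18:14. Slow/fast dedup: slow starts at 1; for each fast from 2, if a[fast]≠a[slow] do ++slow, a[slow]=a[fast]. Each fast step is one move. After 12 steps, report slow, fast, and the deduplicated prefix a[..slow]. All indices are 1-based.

slow=1 fast=2: a[fast]=2=a[slow] dup, fast++
slow=1 fast=3: a[fast]=3≠a[slow]=2 write a[2]=3, slow++,fast++
slow=2 fast=4: a[fast]=3=a[slow] dup, fast++
slow=2 fast=5: a[fast]=4≠a[slow]=3 write a[3]=4, slow++,fast++
slow=3 fast=6: a[fast]=5≠a[slow]=4 write a[4]=5, slow++,fast++
slow=4 fast=7: a[fast]=6≠a[slow]=5 write a[5]=6, slow++,fast++
slow=5 fast=8: a[fast]=6=a[slow] dup, fast++
slow=5 fast=9: a[fast]=6=a[slow] dup, fast++
slow=5 fast=10: a[fast]=6=a[slow] dup, fast++
slow=5 fast=11: a[fast]=7≠a[slow]=6 write a[6]=7, slow++,fast++
slow=6 fast=12: a[fast]=8≠a[slow]=7 write a[7]=8, slow++,fast++
slow=7 fast=13: a[fast]=8=a[slow] dup, fast++

slow=7, fast=14, prefix=[2, 3, 4, 5, 6, 7, 8]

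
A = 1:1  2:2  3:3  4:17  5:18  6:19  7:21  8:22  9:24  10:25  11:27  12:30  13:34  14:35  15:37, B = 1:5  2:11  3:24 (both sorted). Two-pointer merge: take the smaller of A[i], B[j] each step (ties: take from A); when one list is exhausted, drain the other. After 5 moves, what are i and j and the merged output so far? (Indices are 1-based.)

i=4, j=3, merged so far=[1, 2, 3, 5, 11]

[i=1,j=1] A[i]=1<=B[j]=5 take 1 → i++
[i=2,j=1] A[i]=2<=B[j]=5 take 2 → i++
[i=3,j=1] A[i]=3<=B[j]=5 take 3 → i++
[i=4,j=1] A[i]=17>B[j]=5 take 5 → j++
[i=4,j=2] A[i]=17>B[j]=11 take 11 → j++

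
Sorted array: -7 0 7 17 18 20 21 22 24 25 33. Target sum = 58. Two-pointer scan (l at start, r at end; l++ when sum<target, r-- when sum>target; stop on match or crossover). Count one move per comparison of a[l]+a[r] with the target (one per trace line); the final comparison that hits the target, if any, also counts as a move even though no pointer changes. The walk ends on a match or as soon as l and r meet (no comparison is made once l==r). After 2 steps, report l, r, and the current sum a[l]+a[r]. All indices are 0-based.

[0,10] -7+33=26 <58 → l++
[1,10] 0+33=33 <58 → l++

l=2, r=10, sum=40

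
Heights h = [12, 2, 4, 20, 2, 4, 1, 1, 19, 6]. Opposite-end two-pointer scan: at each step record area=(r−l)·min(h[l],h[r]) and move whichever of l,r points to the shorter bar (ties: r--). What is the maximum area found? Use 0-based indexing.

max area = 96

l=0 r=9: min(12,6)*9=54 best=54 *, r--
l=0 r=8: min(12,19)*8=96 best=96 *, l++
l=1 r=8: min(2,19)*7=14 best=96, l++
l=2 r=8: min(4,19)*6=24 best=96, l++
l=3 r=8: min(20,19)*5=95 best=96, r--
l=3 r=7: min(20,1)*4=4 best=96, r--
l=3 r=6: min(20,1)*3=3 best=96, r--
l=3 r=5: min(20,4)*2=8 best=96, r--
l=3 r=4: min(20,2)*1=2 best=96, r--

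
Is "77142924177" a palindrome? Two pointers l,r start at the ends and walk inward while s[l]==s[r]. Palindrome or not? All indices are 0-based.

palindrome

[0,10] '7'=='7' → l++,r--
[1,9] '7'=='7' → l++,r--
[2,8] '1'=='1' → l++,r--
[3,7] '4'=='4' → l++,r--
[4,6] '2'=='2' → l++,r--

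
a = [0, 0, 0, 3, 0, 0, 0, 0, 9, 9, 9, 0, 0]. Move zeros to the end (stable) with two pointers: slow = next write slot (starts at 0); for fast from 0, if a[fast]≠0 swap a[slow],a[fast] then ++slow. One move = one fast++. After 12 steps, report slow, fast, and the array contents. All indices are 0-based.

slow=4, fast=12, a=[3, 9, 9, 9, 0, 0, 0, 0, 0, 0, 0, 0, 0]

(s=0,f=0) a[fast]=0 → fast++
(s=0,f=1) a[fast]=0 → fast++
(s=0,f=2) a[fast]=0 → fast++
(s=0,f=3) a[fast]=3≠0 swap→a[0]=3 → slow++,fast++
(s=1,f=4) a[fast]=0 → fast++
(s=1,f=5) a[fast]=0 → fast++
(s=1,f=6) a[fast]=0 → fast++
(s=1,f=7) a[fast]=0 → fast++
(s=1,f=8) a[fast]=9≠0 swap→a[1]=9 → slow++,fast++
(s=2,f=9) a[fast]=9≠0 swap→a[2]=9 → slow++,fast++
(s=3,f=10) a[fast]=9≠0 swap→a[3]=9 → slow++,fast++
(s=4,f=11) a[fast]=0 → fast++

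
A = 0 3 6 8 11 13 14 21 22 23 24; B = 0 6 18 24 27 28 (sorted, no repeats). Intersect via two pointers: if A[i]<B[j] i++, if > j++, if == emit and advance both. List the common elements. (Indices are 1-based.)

intersection = [0, 6, 24]

[i=1,j=1] 0==0 emit → i++,j++
[i=2,j=2] 3<6 → i++
[i=3,j=2] 6==6 emit → i++,j++
[i=4,j=3] 8<18 → i++
[i=5,j=3] 11<18 → i++
[i=6,j=3] 13<18 → i++
[i=7,j=3] 14<18 → i++
[i=8,j=3] 21>18 → j++
[i=8,j=4] 21<24 → i++
[i=9,j=4] 22<24 → i++
[i=10,j=4] 23<24 → i++
[i=11,j=4] 24==24 emit → i++,j++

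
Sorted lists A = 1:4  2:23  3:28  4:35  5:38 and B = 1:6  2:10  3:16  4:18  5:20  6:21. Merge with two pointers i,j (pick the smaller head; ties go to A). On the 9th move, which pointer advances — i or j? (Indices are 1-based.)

[i=1,j=1] A[i]=4<=B[j]=6 take 4 → i++
[i=2,j=1] A[i]=23>B[j]=6 take 6 → j++
[i=2,j=2] A[i]=23>B[j]=10 take 10 → j++
[i=2,j=3] A[i]=23>B[j]=16 take 16 → j++
[i=2,j=4] A[i]=23>B[j]=18 take 18 → j++
[i=2,j=5] A[i]=23>B[j]=20 take 20 → j++
[i=2,j=6] A[i]=23>B[j]=21 take 21 → j++
[i=2,j=7] B done, take A[i]=23 → i++
[i=3,j=7] B done, take A[i]=28 → i++

i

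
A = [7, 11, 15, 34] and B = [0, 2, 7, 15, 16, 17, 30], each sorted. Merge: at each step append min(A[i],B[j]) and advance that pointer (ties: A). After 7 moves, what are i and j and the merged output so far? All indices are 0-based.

i=3, j=4, merged so far=[0, 2, 7, 7, 11, 15, 15]

[i=0,j=0] A[i]=7>B[j]=0 take 0 → j++
[i=0,j=1] A[i]=7>B[j]=2 take 2 → j++
[i=0,j=2] A[i]=7<=B[j]=7 take 7 → i++
[i=1,j=2] A[i]=11>B[j]=7 take 7 → j++
[i=1,j=3] A[i]=11<=B[j]=15 take 11 → i++
[i=2,j=3] A[i]=15<=B[j]=15 take 15 → i++
[i=3,j=3] A[i]=34>B[j]=15 take 15 → j++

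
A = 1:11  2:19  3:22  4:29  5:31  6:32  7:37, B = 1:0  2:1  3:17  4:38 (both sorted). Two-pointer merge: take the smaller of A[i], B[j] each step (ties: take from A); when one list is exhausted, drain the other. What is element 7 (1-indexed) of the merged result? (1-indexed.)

merged[7] = 29

i=1 j=1: A[i]=11>B[j]=0 take 0, j++
i=1 j=2: A[i]=11>B[j]=1 take 1, j++
i=1 j=3: A[i]=11<=B[j]=17 take 11, i++
i=2 j=3: A[i]=19>B[j]=17 take 17, j++
i=2 j=4: A[i]=19<=B[j]=38 take 19, i++
i=3 j=4: A[i]=22<=B[j]=38 take 22, i++
i=4 j=4: A[i]=29<=B[j]=38 take 29, i++
i=5 j=4: A[i]=31<=B[j]=38 take 31, i++
i=6 j=4: A[i]=32<=B[j]=38 take 32, i++
i=7 j=4: A[i]=37<=B[j]=38 take 37, i++
i=8 j=4: A done, take B[j]=38, j++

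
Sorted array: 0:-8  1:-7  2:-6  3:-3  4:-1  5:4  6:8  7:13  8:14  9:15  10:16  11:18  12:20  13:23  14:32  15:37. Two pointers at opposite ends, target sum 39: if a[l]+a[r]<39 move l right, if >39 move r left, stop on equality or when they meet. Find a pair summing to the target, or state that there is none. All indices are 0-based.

[0,15] -8+37=29 <39 → l++
[1,15] -7+37=30 <39 → l++
[2,15] -6+37=31 <39 → l++
[3,15] -3+37=34 <39 → l++
[4,15] -1+37=36 <39 → l++
[5,15] 4+37=41 >39 → r--
[5,14] 4+32=36 <39 → l++
[6,14] 8+32=40 >39 → r--
[6,13] 8+23=31 <39 → l++
[7,13] 13+23=36 <39 → l++
[8,13] 14+23=37 <39 → l++
[9,13] 15+23=38 <39 → l++
[10,13] 16+23=39 → found

(16, 23)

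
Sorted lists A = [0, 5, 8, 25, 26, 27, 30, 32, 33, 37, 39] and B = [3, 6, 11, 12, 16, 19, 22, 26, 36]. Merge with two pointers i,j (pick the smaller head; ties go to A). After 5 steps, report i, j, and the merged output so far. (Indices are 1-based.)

[i=1,j=1] A[i]=0<=B[j]=3 take 0 → i++
[i=2,j=1] A[i]=5>B[j]=3 take 3 → j++
[i=2,j=2] A[i]=5<=B[j]=6 take 5 → i++
[i=3,j=2] A[i]=8>B[j]=6 take 6 → j++
[i=3,j=3] A[i]=8<=B[j]=11 take 8 → i++

i=4, j=3, merged so far=[0, 3, 5, 6, 8]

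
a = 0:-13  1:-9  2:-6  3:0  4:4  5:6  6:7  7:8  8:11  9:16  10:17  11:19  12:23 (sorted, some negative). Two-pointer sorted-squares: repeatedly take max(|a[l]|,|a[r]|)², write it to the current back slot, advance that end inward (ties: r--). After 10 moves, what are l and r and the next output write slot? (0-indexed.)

l=2, r=4, next write slot=2

[0,12] |-13|<=|23| out[12]=529 → r--
[0,11] |-13|<=|19| out[11]=361 → r--
[0,10] |-13|<=|17| out[10]=289 → r--
[0,9] |-13|<=|16| out[9]=256 → r--
[0,8] |-13|>|11| out[8]=169 → l++
[1,8] |-9|<=|11| out[7]=121 → r--
[1,7] |-9|>|8| out[6]=81 → l++
[2,7] |-6|<=|8| out[5]=64 → r--
[2,6] |-6|<=|7| out[4]=49 → r--
[2,5] |-6|<=|6| out[3]=36 → r--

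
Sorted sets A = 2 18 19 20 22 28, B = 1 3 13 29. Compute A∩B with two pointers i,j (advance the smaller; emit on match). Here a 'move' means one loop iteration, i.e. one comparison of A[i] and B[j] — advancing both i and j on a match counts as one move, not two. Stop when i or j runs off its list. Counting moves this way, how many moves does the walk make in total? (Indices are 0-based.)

9 moves

[i=0,j=0] 2>1 → j++
[i=0,j=1] 2<3 → i++
[i=1,j=1] 18>3 → j++
[i=1,j=2] 18>13 → j++
[i=1,j=3] 18<29 → i++
[i=2,j=3] 19<29 → i++
[i=3,j=3] 20<29 → i++
[i=4,j=3] 22<29 → i++
[i=5,j=3] 28<29 → i++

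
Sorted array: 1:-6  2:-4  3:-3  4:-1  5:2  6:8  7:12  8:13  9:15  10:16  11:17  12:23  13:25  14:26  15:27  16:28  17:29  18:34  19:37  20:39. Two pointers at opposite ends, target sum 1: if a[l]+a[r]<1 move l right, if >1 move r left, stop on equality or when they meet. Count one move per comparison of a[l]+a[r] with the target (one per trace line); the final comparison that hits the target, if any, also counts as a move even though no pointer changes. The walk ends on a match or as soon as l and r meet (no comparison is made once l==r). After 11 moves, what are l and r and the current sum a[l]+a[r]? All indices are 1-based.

l=1 r=20: -6+39=33 >1, r--
l=1 r=19: -6+37=31 >1, r--
l=1 r=18: -6+34=28 >1, r--
l=1 r=17: -6+29=23 >1, r--
l=1 r=16: -6+28=22 >1, r--
l=1 r=15: -6+27=21 >1, r--
l=1 r=14: -6+26=20 >1, r--
l=1 r=13: -6+25=19 >1, r--
l=1 r=12: -6+23=17 >1, r--
l=1 r=11: -6+17=11 >1, r--
l=1 r=10: -6+16=10 >1, r--

l=1, r=9, sum=9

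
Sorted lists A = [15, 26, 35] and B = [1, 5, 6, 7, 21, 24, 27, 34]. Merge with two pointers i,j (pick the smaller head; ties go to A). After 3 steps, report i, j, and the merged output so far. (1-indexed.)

i=1, j=4, merged so far=[1, 5, 6]

[i=1,j=1] A[i]=15>B[j]=1 take 1 → j++
[i=1,j=2] A[i]=15>B[j]=5 take 5 → j++
[i=1,j=3] A[i]=15>B[j]=6 take 6 → j++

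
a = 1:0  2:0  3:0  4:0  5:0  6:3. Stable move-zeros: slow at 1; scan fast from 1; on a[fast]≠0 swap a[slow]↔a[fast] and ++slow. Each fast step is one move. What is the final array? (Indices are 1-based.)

[3, 0, 0, 0, 0, 0]

(s=1,f=1) a[fast]=0 → fast++
(s=1,f=2) a[fast]=0 → fast++
(s=1,f=3) a[fast]=0 → fast++
(s=1,f=4) a[fast]=0 → fast++
(s=1,f=5) a[fast]=0 → fast++
(s=1,f=6) a[fast]=3≠0 swap→a[1]=3 → slow++,fast++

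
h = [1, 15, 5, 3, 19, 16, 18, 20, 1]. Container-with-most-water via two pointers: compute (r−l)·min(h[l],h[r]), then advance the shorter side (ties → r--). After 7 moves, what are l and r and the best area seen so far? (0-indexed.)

l=6, r=7, best area=90

[0,8] min(1,1)*8=8 best=8 * → r--
[0,7] min(1,20)*7=7 best=8 → l++
[1,7] min(15,20)*6=90 best=90 * → l++
[2,7] min(5,20)*5=25 best=90 → l++
[3,7] min(3,20)*4=12 best=90 → l++
[4,7] min(19,20)*3=57 best=90 → l++
[5,7] min(16,20)*2=32 best=90 → l++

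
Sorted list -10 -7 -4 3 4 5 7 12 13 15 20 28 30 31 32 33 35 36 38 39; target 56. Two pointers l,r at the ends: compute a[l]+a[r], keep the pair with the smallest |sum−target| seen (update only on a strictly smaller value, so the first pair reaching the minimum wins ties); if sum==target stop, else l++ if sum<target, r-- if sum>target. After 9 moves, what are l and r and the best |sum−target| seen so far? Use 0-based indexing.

[0,19] -10+39=29 d=27 * → l++
[1,19] -7+39=32 d=24 * → l++
[2,19] -4+39=35 d=21 * → l++
[3,19] 3+39=42 d=14 * → l++
[4,19] 4+39=43 d=13 * → l++
[5,19] 5+39=44 d=12 * → l++
[6,19] 7+39=46 d=10 * → l++
[7,19] 12+39=51 d=5 * → l++
[8,19] 13+39=52 d=4 * → l++

l=9, r=19, best |Δ|=4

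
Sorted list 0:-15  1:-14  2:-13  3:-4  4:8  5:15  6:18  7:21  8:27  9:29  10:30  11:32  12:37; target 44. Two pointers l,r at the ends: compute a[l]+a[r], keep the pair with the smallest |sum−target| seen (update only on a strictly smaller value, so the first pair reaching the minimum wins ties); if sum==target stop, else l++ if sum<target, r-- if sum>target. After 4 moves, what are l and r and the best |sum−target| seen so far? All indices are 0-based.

l=4, r=12, best |Δ|=11

l=0 r=12: -15+37=22 d=22 *, l++
l=1 r=12: -14+37=23 d=21 *, l++
l=2 r=12: -13+37=24 d=20 *, l++
l=3 r=12: -4+37=33 d=11 *, l++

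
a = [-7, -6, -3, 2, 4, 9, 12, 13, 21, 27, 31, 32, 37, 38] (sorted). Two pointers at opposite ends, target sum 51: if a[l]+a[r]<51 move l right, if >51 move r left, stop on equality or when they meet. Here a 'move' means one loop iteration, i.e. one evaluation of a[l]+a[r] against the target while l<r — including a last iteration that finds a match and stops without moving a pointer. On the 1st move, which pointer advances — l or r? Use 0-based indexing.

l

[0,13] -7+38=31 <51 → l++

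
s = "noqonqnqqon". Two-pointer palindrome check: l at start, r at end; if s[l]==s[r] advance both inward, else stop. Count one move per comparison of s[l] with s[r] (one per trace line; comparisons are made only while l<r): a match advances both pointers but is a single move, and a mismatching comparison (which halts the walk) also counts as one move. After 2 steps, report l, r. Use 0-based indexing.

[0,10] 'n'=='n' → l++,r--
[1,9] 'o'=='o' → l++,r--

l=2, r=8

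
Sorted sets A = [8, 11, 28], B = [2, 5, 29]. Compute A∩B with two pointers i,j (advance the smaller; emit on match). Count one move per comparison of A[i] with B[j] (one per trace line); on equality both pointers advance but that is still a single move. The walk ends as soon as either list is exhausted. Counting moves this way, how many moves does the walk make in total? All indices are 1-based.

5 moves

[i=1,j=1] 8>2 → j++
[i=1,j=2] 8>5 → j++
[i=1,j=3] 8<29 → i++
[i=2,j=3] 11<29 → i++
[i=3,j=3] 28<29 → i++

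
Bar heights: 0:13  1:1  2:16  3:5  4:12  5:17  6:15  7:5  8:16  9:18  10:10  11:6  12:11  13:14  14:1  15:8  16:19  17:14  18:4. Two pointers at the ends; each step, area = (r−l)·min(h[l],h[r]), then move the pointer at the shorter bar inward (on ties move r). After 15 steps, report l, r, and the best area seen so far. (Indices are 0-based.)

l=13, r=16, best area=224

[0,18] min(13,4)*18=72 best=72 * → r--
[0,17] min(13,14)*17=221 best=221 * → l++
[1,17] min(1,14)*16=16 best=221 → l++
[2,17] min(16,14)*15=210 best=221 → r--
[2,16] min(16,19)*14=224 best=224 * → l++
[3,16] min(5,19)*13=65 best=224 → l++
[4,16] min(12,19)*12=144 best=224 → l++
[5,16] min(17,19)*11=187 best=224 → l++
[6,16] min(15,19)*10=150 best=224 → l++
[7,16] min(5,19)*9=45 best=224 → l++
[8,16] min(16,19)*8=128 best=224 → l++
[9,16] min(18,19)*7=126 best=224 → l++
[10,16] min(10,19)*6=60 best=224 → l++
[11,16] min(6,19)*5=30 best=224 → l++
[12,16] min(11,19)*4=44 best=224 → l++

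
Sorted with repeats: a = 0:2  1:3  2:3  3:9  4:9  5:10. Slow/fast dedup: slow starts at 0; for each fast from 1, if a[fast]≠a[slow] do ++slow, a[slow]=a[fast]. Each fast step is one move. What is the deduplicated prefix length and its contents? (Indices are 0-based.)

slow=0 fast=1: a[fast]=3≠a[slow]=2 write a[1]=3, slow++,fast++
slow=1 fast=2: a[fast]=3=a[slow] dup, fast++
slow=1 fast=3: a[fast]=9≠a[slow]=3 write a[2]=9, slow++,fast++
slow=2 fast=4: a[fast]=9=a[slow] dup, fast++
slow=2 fast=5: a[fast]=10≠a[slow]=9 write a[3]=10, slow++,fast++

length 4; prefix = [2, 3, 9, 10]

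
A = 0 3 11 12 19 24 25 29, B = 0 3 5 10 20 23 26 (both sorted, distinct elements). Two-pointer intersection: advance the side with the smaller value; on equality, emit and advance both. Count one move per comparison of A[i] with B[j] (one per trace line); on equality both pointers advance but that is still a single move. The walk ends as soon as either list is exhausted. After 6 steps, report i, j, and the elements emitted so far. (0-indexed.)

i=4, j=4, emitted=[0, 3]

[i=0,j=0] 0==0 emit → i++,j++
[i=1,j=1] 3==3 emit → i++,j++
[i=2,j=2] 11>5 → j++
[i=2,j=3] 11>10 → j++
[i=2,j=4] 11<20 → i++
[i=3,j=4] 12<20 → i++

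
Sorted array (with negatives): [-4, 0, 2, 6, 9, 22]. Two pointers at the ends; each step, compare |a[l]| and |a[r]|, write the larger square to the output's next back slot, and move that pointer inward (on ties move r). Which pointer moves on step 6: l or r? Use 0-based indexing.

l=0 r=5: |-4|<=|22| out[5]=484, r--
l=0 r=4: |-4|<=|9| out[4]=81, r--
l=0 r=3: |-4|<=|6| out[3]=36, r--
l=0 r=2: |-4|>|2| out[2]=16, l++
l=1 r=2: |0|<=|2| out[1]=4, r--
l=1 r=1: |0|<=|0| out[0]=0, r--

r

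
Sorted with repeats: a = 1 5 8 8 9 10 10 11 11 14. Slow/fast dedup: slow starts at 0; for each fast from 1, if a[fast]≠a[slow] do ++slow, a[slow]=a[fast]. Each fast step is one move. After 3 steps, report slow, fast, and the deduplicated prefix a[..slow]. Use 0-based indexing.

slow=2, fast=4, prefix=[1, 5, 8]

(s=0,f=1) a[fast]=5≠a[slow]=1 write a[1]=5 → slow++,fast++
(s=1,f=2) a[fast]=8≠a[slow]=5 write a[2]=8 → slow++,fast++
(s=2,f=3) a[fast]=8=a[slow] dup → fast++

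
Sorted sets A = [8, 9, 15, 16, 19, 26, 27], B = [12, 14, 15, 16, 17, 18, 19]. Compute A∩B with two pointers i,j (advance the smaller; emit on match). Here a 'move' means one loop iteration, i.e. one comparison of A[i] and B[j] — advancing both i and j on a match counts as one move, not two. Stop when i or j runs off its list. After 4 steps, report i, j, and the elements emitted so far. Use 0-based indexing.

i=2, j=2, emitted=[]

i=0 j=0: 8<12, i++
i=1 j=0: 9<12, i++
i=2 j=0: 15>12, j++
i=2 j=1: 15>14, j++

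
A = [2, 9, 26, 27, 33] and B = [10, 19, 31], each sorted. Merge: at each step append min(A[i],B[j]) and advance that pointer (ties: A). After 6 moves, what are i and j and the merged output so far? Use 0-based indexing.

i=4, j=2, merged so far=[2, 9, 10, 19, 26, 27]

[i=0,j=0] A[i]=2<=B[j]=10 take 2 → i++
[i=1,j=0] A[i]=9<=B[j]=10 take 9 → i++
[i=2,j=0] A[i]=26>B[j]=10 take 10 → j++
[i=2,j=1] A[i]=26>B[j]=19 take 19 → j++
[i=2,j=2] A[i]=26<=B[j]=31 take 26 → i++
[i=3,j=2] A[i]=27<=B[j]=31 take 27 → i++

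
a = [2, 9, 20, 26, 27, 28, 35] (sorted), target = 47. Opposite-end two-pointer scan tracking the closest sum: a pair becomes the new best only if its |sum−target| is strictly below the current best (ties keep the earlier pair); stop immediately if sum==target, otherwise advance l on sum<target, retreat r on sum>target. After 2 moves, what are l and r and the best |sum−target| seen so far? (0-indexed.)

l=2, r=6, best |Δ|=3

l=0 r=6: 2+35=37 d=10 *, l++
l=1 r=6: 9+35=44 d=3 *, l++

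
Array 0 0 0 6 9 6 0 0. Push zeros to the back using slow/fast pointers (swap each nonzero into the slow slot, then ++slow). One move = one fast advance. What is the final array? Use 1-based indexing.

(s=1,f=1) a[fast]=0 → fast++
(s=1,f=2) a[fast]=0 → fast++
(s=1,f=3) a[fast]=0 → fast++
(s=1,f=4) a[fast]=6≠0 swap→a[1]=6 → slow++,fast++
(s=2,f=5) a[fast]=9≠0 swap→a[2]=9 → slow++,fast++
(s=3,f=6) a[fast]=6≠0 swap→a[3]=6 → slow++,fast++
(s=4,f=7) a[fast]=0 → fast++
(s=4,f=8) a[fast]=0 → fast++

[6, 9, 6, 0, 0, 0, 0, 0]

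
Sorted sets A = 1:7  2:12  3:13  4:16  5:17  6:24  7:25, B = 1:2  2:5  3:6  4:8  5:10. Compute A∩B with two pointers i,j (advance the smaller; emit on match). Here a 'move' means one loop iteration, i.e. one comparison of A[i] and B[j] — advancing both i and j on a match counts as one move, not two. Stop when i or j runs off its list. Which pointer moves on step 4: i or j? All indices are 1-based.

i=1 j=1: 7>2, j++
i=1 j=2: 7>5, j++
i=1 j=3: 7>6, j++
i=1 j=4: 7<8, i++

i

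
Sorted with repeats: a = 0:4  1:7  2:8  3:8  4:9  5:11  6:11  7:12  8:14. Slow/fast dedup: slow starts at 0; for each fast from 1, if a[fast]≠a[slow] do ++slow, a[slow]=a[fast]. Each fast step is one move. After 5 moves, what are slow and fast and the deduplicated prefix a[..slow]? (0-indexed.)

(s=0,f=1) a[fast]=7≠a[slow]=4 write a[1]=7 → slow++,fast++
(s=1,f=2) a[fast]=8≠a[slow]=7 write a[2]=8 → slow++,fast++
(s=2,f=3) a[fast]=8=a[slow] dup → fast++
(s=2,f=4) a[fast]=9≠a[slow]=8 write a[3]=9 → slow++,fast++
(s=3,f=5) a[fast]=11≠a[slow]=9 write a[4]=11 → slow++,fast++

slow=4, fast=6, prefix=[4, 7, 8, 9, 11]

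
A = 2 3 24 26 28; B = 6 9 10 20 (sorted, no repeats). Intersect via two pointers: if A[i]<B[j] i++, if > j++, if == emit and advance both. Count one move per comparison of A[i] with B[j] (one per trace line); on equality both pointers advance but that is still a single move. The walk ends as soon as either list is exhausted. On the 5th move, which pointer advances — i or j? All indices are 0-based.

i=0 j=0: 2<6, i++
i=1 j=0: 3<6, i++
i=2 j=0: 24>6, j++
i=2 j=1: 24>9, j++
i=2 j=2: 24>10, j++

j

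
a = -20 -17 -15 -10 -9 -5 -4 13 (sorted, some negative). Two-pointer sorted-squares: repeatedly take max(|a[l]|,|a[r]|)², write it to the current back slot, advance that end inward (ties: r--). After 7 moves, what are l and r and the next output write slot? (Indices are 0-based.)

l=0 r=7: |-20|>|13| out[7]=400, l++
l=1 r=7: |-17|>|13| out[6]=289, l++
l=2 r=7: |-15|>|13| out[5]=225, l++
l=3 r=7: |-10|<=|13| out[4]=169, r--
l=3 r=6: |-10|>|-4| out[3]=100, l++
l=4 r=6: |-9|>|-4| out[2]=81, l++
l=5 r=6: |-5|>|-4| out[1]=25, l++

l=6, r=6, next write slot=0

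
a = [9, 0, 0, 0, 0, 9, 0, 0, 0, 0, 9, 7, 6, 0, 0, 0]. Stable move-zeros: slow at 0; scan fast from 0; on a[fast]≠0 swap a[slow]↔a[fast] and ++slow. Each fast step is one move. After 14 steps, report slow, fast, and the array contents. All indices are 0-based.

slow=0 fast=0: a[fast]=9≠0 swap→a[0]=9, slow++,fast++
slow=1 fast=1: a[fast]=0, fast++
slow=1 fast=2: a[fast]=0, fast++
slow=1 fast=3: a[fast]=0, fast++
slow=1 fast=4: a[fast]=0, fast++
slow=1 fast=5: a[fast]=9≠0 swap→a[1]=9, slow++,fast++
slow=2 fast=6: a[fast]=0, fast++
slow=2 fast=7: a[fast]=0, fast++
slow=2 fast=8: a[fast]=0, fast++
slow=2 fast=9: a[fast]=0, fast++
slow=2 fast=10: a[fast]=9≠0 swap→a[2]=9, slow++,fast++
slow=3 fast=11: a[fast]=7≠0 swap→a[3]=7, slow++,fast++
slow=4 fast=12: a[fast]=6≠0 swap→a[4]=6, slow++,fast++
slow=5 fast=13: a[fast]=0, fast++

slow=5, fast=14, a=[9, 9, 9, 7, 6, 0, 0, 0, 0, 0, 0, 0, 0, 0, 0, 0]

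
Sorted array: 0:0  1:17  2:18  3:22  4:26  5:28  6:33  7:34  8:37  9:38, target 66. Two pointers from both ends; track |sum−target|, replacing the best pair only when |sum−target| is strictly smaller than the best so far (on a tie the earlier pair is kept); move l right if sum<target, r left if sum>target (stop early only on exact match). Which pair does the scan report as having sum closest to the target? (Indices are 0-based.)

pair (28, 38) with sum 66 (|Δ|=0)

[0,9] 0+38=38 d=28 * → l++
[1,9] 17+38=55 d=11 * → l++
[2,9] 18+38=56 d=10 * → l++
[3,9] 22+38=60 d=6 * → l++
[4,9] 26+38=64 d=2 * → l++
[5,9] 28+38=66 d=0 * → stop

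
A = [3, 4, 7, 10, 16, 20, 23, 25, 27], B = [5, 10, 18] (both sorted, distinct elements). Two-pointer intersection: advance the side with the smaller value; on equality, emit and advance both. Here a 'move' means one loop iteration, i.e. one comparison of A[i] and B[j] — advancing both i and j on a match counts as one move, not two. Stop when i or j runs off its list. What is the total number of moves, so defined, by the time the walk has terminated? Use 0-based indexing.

7 moves

[i=0,j=0] 3<5 → i++
[i=1,j=0] 4<5 → i++
[i=2,j=0] 7>5 → j++
[i=2,j=1] 7<10 → i++
[i=3,j=1] 10==10 emit → i++,j++
[i=4,j=2] 16<18 → i++
[i=5,j=2] 20>18 → j++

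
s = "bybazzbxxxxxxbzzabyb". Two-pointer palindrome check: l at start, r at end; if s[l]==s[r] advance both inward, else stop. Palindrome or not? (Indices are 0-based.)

palindrome

[0,19] 'b'=='b' → l++,r--
[1,18] 'y'=='y' → l++,r--
[2,17] 'b'=='b' → l++,r--
[3,16] 'a'=='a' → l++,r--
[4,15] 'z'=='z' → l++,r--
[5,14] 'z'=='z' → l++,r--
[6,13] 'b'=='b' → l++,r--
[7,12] 'x'=='x' → l++,r--
[8,11] 'x'=='x' → l++,r--
[9,10] 'x'=='x' → l++,r--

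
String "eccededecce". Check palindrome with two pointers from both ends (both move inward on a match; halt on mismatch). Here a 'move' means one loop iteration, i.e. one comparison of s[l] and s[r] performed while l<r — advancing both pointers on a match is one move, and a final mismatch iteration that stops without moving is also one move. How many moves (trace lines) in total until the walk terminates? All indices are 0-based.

[0,10] 'e'=='e' → l++,r--
[1,9] 'c'=='c' → l++,r--
[2,8] 'c'=='c' → l++,r--
[3,7] 'e'=='e' → l++,r--
[4,6] 'd'=='d' → l++,r--

5 moves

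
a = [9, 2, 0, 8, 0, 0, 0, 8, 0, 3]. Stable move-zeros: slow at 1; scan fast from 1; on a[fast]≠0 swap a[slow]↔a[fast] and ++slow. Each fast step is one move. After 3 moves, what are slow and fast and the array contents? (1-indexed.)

slow=1 fast=1: a[fast]=9≠0 swap→a[1]=9, slow++,fast++
slow=2 fast=2: a[fast]=2≠0 swap→a[2]=2, slow++,fast++
slow=3 fast=3: a[fast]=0, fast++

slow=3, fast=4, a=[9, 2, 0, 8, 0, 0, 0, 8, 0, 3]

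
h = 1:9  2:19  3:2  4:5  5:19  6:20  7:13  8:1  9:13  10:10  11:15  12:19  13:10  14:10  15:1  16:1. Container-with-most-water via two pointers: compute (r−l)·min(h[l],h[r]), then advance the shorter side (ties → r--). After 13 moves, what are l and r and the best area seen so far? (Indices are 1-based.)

l=1 r=16: min(9,1)*15=15 best=15 *, r--
l=1 r=15: min(9,1)*14=14 best=15, r--
l=1 r=14: min(9,10)*13=117 best=117 *, l++
l=2 r=14: min(19,10)*12=120 best=120 *, r--
l=2 r=13: min(19,10)*11=110 best=120, r--
l=2 r=12: min(19,19)*10=190 best=190 *, r--
l=2 r=11: min(19,15)*9=135 best=190, r--
l=2 r=10: min(19,10)*8=80 best=190, r--
l=2 r=9: min(19,13)*7=91 best=190, r--
l=2 r=8: min(19,1)*6=6 best=190, r--
l=2 r=7: min(19,13)*5=65 best=190, r--
l=2 r=6: min(19,20)*4=76 best=190, l++
l=3 r=6: min(2,20)*3=6 best=190, l++

l=4, r=6, best area=190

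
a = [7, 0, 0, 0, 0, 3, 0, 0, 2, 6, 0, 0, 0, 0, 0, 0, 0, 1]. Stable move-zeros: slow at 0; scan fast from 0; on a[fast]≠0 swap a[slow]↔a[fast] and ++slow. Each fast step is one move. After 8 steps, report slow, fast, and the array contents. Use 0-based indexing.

slow=0 fast=0: a[fast]=7≠0 swap→a[0]=7, slow++,fast++
slow=1 fast=1: a[fast]=0, fast++
slow=1 fast=2: a[fast]=0, fast++
slow=1 fast=3: a[fast]=0, fast++
slow=1 fast=4: a[fast]=0, fast++
slow=1 fast=5: a[fast]=3≠0 swap→a[1]=3, slow++,fast++
slow=2 fast=6: a[fast]=0, fast++
slow=2 fast=7: a[fast]=0, fast++

slow=2, fast=8, a=[7, 3, 0, 0, 0, 0, 0, 0, 2, 6, 0, 0, 0, 0, 0, 0, 0, 1]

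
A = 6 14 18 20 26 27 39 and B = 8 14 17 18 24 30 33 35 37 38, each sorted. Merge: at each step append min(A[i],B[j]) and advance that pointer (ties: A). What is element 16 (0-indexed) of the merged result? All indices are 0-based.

i=0 j=0: A[i]=6<=B[j]=8 take 6, i++
i=1 j=0: A[i]=14>B[j]=8 take 8, j++
i=1 j=1: A[i]=14<=B[j]=14 take 14, i++
i=2 j=1: A[i]=18>B[j]=14 take 14, j++
i=2 j=2: A[i]=18>B[j]=17 take 17, j++
i=2 j=3: A[i]=18<=B[j]=18 take 18, i++
i=3 j=3: A[i]=20>B[j]=18 take 18, j++
i=3 j=4: A[i]=20<=B[j]=24 take 20, i++
i=4 j=4: A[i]=26>B[j]=24 take 24, j++
i=4 j=5: A[i]=26<=B[j]=30 take 26, i++
i=5 j=5: A[i]=27<=B[j]=30 take 27, i++
i=6 j=5: A[i]=39>B[j]=30 take 30, j++
i=6 j=6: A[i]=39>B[j]=33 take 33, j++
i=6 j=7: A[i]=39>B[j]=35 take 35, j++
i=6 j=8: A[i]=39>B[j]=37 take 37, j++
i=6 j=9: A[i]=39>B[j]=38 take 38, j++
i=6 j=10: B done, take A[i]=39, i++

merged[16] = 39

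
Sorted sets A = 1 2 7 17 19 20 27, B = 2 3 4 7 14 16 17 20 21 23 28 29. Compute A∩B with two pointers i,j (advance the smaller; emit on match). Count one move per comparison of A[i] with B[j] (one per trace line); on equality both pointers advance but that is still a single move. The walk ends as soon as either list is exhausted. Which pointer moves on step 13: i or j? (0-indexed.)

i

[i=0,j=0] 1<2 → i++
[i=1,j=0] 2==2 emit → i++,j++
[i=2,j=1] 7>3 → j++
[i=2,j=2] 7>4 → j++
[i=2,j=3] 7==7 emit → i++,j++
[i=3,j=4] 17>14 → j++
[i=3,j=5] 17>16 → j++
[i=3,j=6] 17==17 emit → i++,j++
[i=4,j=7] 19<20 → i++
[i=5,j=7] 20==20 emit → i++,j++
[i=6,j=8] 27>21 → j++
[i=6,j=9] 27>23 → j++
[i=6,j=10] 27<28 → i++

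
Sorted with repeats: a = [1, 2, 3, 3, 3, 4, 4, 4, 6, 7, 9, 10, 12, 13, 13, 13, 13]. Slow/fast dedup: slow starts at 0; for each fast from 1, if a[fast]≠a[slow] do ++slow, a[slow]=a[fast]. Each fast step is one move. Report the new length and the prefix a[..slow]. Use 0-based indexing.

(s=0,f=1) a[fast]=2≠a[slow]=1 write a[1]=2 → slow++,fast++
(s=1,f=2) a[fast]=3≠a[slow]=2 write a[2]=3 → slow++,fast++
(s=2,f=3) a[fast]=3=a[slow] dup → fast++
(s=2,f=4) a[fast]=3=a[slow] dup → fast++
(s=2,f=5) a[fast]=4≠a[slow]=3 write a[3]=4 → slow++,fast++
(s=3,f=6) a[fast]=4=a[slow] dup → fast++
(s=3,f=7) a[fast]=4=a[slow] dup → fast++
(s=3,f=8) a[fast]=6≠a[slow]=4 write a[4]=6 → slow++,fast++
(s=4,f=9) a[fast]=7≠a[slow]=6 write a[5]=7 → slow++,fast++
(s=5,f=10) a[fast]=9≠a[slow]=7 write a[6]=9 → slow++,fast++
(s=6,f=11) a[fast]=10≠a[slow]=9 write a[7]=10 → slow++,fast++
(s=7,f=12) a[fast]=12≠a[slow]=10 write a[8]=12 → slow++,fast++
(s=8,f=13) a[fast]=13≠a[slow]=12 write a[9]=13 → slow++,fast++
(s=9,f=14) a[fast]=13=a[slow] dup → fast++
(s=9,f=15) a[fast]=13=a[slow] dup → fast++
(s=9,f=16) a[fast]=13=a[slow] dup → fast++

length 10; prefix = [1, 2, 3, 4, 6, 7, 9, 10, 12, 13]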